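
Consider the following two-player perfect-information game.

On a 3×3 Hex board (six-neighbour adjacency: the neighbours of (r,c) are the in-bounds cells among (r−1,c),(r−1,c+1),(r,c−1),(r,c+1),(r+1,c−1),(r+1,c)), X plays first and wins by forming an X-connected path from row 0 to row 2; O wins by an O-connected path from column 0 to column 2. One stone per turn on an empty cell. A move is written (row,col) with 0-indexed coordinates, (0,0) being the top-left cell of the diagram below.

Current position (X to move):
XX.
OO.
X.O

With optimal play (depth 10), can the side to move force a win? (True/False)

X winning at [XX./OO./X.O]: False

ply 1, X at XX./OO./X.O | (0,2)=-1→XXX/OO./X.O*; (1,2)=-1→XX./OOX/X.O; (2,1)=-1→XX./OO./XXO
ply 2, O at XXX/OO./X.O | (1,2)=+1→XXX/OOO/X.O*; (2,1)=+1→XXX/OO./XOO
ply 3: XXX/OOO/X.O is terminal -1 (X); from XX./OO./X.O depth 10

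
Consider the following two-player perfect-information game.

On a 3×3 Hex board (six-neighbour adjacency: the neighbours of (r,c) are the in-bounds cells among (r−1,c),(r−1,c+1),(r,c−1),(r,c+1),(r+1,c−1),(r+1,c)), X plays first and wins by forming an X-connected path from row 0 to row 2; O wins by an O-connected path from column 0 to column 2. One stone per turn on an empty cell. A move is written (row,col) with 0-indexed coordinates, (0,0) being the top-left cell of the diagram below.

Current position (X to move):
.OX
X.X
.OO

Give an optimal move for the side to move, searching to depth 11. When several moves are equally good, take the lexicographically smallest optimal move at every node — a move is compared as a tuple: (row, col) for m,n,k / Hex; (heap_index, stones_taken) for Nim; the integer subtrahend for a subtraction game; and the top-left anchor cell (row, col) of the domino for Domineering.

[.OX/X.X/.OO] X move#1: (0,0):-1/XOX/X.X/.OO, (1,1):-1/.OX/XXX/.OO, (2,0):+1/.OX/X.X/XOO*
[.OX/X.X/XOO] O move#2: (0,0):-1/OOX/X.X/XOO*, (1,1):-1/.OX/XOX/XOO
[OOX/X.X/XOO] X move#3: (1,1):+1/OOX/XXX/XOO*
[OOX/XXX/XOO] end (terminal -1, O#4); searched .OX/X.X/.OO to 11

X's best at [.OX/X.X/.OO]: (2,0)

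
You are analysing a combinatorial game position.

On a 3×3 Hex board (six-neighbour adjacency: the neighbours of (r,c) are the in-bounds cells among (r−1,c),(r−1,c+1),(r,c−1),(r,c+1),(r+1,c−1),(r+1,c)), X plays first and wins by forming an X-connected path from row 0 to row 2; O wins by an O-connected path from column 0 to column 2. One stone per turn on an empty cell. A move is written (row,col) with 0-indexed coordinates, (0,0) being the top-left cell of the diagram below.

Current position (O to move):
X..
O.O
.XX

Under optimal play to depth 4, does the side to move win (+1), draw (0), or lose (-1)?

value(X../O.O/.XX, O) = +1

p1 O@[X../O.O/.XX]: (0,1)[XO./O.O/.XX]+1* (0,2)[X.O/O.O/.XX]+1 (1,1)[X../OOO/.XX]+1 (2,0)[X../O.O/OXX]-1
p2 X@[XO./O.O/.XX]: (0,2)[XOX/O.O/.XX]-1* (1,1)[XO./OXO/.XX]-1 (2,0)[XO./O.O/XXX]-1
p3 O@[XOX/O.O/.XX]: (1,1)[XOX/OOO/.XX]+1* (2,0)[XOX/O.O/OXX]-1
p4 X@[XOX/OOO/.XX] terminal -1; root [X../O.O/.XX] d4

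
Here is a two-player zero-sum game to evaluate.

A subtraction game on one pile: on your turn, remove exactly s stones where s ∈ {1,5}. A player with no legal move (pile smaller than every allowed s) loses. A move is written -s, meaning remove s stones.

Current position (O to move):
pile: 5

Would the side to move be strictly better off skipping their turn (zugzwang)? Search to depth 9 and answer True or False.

ply 1, O at 5 | -1=+1→4*; -5=+1→0
ply 2, X at 4 | -1=-1→3*
ply 3, O at 3 | -1=+1→2*
ply 4, X at 2 | -1=-1→1*
ply 5, O at 1 | -1=+1→0*
ply 6: 0 is terminal -1 (X); from 5 depth 9
pass branch (X moves first from the same position):
  | ply 1, X at 5 | -1=+1→4*; -5=+1→0
  | ply 2, O at 4 | -1=-1→3*
  | ply 3, X at 3 | -1=+1→2*
  | ply 4, O at 2 | -1=-1→1*
  | ply 5, X at 1 | -1=+1→0*
  | ply 6: 0 is terminal -1 (O); from 5 depth 9
O moving scores +1; O passing scores -1

zugzwang(5, O) = False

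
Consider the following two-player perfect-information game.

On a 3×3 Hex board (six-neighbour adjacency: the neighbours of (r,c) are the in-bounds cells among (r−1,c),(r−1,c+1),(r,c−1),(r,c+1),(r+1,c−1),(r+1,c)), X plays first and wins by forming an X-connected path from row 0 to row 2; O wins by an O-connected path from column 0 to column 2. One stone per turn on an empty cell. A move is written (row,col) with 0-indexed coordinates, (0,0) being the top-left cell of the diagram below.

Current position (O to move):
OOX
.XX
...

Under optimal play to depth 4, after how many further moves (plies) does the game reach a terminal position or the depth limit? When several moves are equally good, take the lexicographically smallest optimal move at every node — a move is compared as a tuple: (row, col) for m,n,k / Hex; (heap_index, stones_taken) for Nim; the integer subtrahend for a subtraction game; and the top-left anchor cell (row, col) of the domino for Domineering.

PV length from [OOX/.XX/...]: 2 plies

ply 1, O at OOX/.XX/... | (1,0)=-1→OOX/OXX/...*; (2,0)=-1→OOX/.XX/O..; (2,1)=-1→OOX/.XX/.O.; (2,2)=-1→OOX/.XX/..O
ply 2, X at OOX/OXX/... | (2,0)=+1→OOX/OXX/X..*; (2,1)=+1→OOX/OXX/.X.; (2,2)=+1→OOX/OXX/..X
ply 3: OOX/OXX/X.. is terminal -1 (O); from OOX/.XX/... depth 4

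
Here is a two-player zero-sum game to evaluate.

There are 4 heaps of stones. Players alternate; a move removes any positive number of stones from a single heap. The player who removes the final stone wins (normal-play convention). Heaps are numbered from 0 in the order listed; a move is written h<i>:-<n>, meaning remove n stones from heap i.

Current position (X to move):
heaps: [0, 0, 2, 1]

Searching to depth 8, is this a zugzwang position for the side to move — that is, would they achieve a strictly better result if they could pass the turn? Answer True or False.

zugzwang((0,0,2,1), X) = False

ply 1, X at (0,0,2,1) | h2:-1=+1→(0,0,1,1)*; h2:-2=-1→(0,0,0,1); h3:-1=-1→(0,0,2,0)
ply 2, O at (0,0,1,1) | h2:-1=-1→(0,0,0,1)*; h3:-1=-1→(0,0,1,0)
ply 3, X at (0,0,0,1) | h3:-1=+1→(0,0,0,0)*
ply 4: (0,0,0,0) is terminal -1 (O); from (0,0,2,1) depth 8
pass branch (O moves first from the same position):
  | ply 1, O at (0,0,2,1) | h2:-1=+1→(0,0,1,1)*; h2:-2=-1→(0,0,0,1); h3:-1=-1→(0,0,2,0)
  | ply 2, X at (0,0,1,1) | h2:-1=-1→(0,0,0,1)*; h3:-1=-1→(0,0,1,0)
  | ply 3, O at (0,0,0,1) | h3:-1=+1→(0,0,0,0)*
  | ply 4: (0,0,0,0) is terminal -1 (X); from (0,0,2,1) depth 8
X moving scores +1; X passing scores -1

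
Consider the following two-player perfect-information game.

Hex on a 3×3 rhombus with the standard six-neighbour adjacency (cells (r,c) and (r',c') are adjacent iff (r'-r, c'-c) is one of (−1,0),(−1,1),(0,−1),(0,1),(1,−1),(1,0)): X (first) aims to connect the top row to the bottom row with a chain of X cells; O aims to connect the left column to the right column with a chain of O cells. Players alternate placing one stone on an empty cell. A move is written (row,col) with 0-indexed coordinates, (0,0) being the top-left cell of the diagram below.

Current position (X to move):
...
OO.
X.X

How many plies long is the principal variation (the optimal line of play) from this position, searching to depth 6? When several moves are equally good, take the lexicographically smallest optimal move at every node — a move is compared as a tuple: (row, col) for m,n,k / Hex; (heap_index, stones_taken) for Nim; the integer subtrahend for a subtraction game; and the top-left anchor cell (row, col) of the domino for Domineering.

ply 1, X at .../OO./X.X | (0,0)=-1→X../OO./X.X*; (0,1)=-1→.X./OO./X.X; (0,2)=-1→..X/OO./X.X; (1,2)=-1→.../OOX/X.X; (2,1)=-1→.../OO./XXX
ply 2, O at X../OO./X.X | (0,1)=+1→XO./OO./X.X*; (0,2)=+1→X.O/OO./X.X; (1,2)=+1→X../OOO/X.X; (2,1)=+1→X../OO./XOX
ply 3, X at XO./OO./X.X | (0,2)=-1→XOX/OO./X.X*; (1,2)=-1→XO./OOX/X.X; (2,1)=-1→XO./OO./XXX
ply 4, O at XOX/OO./X.X | (1,2)=+1→XOX/OOO/X.X*; (2,1)=-1→XOX/OO./XOX
ply 5: XOX/OOO/X.X is terminal -1 (X); from .../OO./X.X depth 6

PV length from [.../OO./X.X]: 4 plies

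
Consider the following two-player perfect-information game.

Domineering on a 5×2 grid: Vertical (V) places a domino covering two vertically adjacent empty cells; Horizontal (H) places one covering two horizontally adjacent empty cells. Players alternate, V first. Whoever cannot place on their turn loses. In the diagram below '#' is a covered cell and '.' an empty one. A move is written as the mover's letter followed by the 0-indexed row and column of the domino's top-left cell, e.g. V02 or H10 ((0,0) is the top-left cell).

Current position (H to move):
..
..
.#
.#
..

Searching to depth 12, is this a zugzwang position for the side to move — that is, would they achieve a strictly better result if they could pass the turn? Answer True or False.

zugzwang(../../.#/.#/.., H) = False

ply 1, H at ../../.#/.#/.. | H00=+1→##/../.#/.#/..*; H10=+1→../##/.#/.#/..; H40=-1→../../.#/.#/##
ply 2, V at ##/../.#/.#/.. | V10=-1→##/#./##/.#/..*; V20=-1→##/../##/##/..; V30=-1→##/../.#/##/#.
ply 3, H at ##/#./##/.#/.. | H40=+1→##/#./##/.#/##*
ply 4: ##/#./##/.#/## is terminal -1 (V); from ../../.#/.#/.. depth 12
suppose H passes — search the same position with V to move:
pass> ply 1, V at ../../.#/.#/.. | V00=+1→#./#./.#/.#/..*; V01=+1→.#/.#/.#/.#/..; V10=+1→../#./##/.#/..; V20=-1→../../##/##/..; V30=-1→../../.#/##/#.
pass> ply 2, H at #./#./.#/.#/.. | H40=-1→#./#./.#/.#/##*
pass> ply 3, V at #./#./.#/.#/## | V01=+1→##/##/.#/.#/##*; V20=+1→#./#./##/##/##
pass> ply 4: ##/##/.#/.#/## is terminal -1 (H); from ../../.#/.#/.. depth 12
for H: play +1, pass -1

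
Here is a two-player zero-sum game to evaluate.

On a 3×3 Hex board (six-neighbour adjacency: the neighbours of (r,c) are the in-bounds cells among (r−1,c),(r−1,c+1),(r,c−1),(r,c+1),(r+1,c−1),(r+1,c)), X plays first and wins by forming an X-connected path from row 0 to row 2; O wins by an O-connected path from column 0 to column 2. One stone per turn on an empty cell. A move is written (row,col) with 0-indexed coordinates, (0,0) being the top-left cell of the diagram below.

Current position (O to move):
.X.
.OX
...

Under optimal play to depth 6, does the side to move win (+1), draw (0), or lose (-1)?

p1 O@[.X./.OX/...]: (0,0)[OX./.OX/...]-1 (0,2)[.XO/.OX/...]+1* (1,0)[.X./OOX/...]-1 (2,0)[.X./.OX/O..]-1 (2,1)[.X./.OX/.O.]+1 (2,2)[.X./.OX/..O]+1
p2 X@[.XO/.OX/...]: (0,0)[XXO/.OX/...]-1* (1,0)[.XO/XOX/...]-1 (2,0)[.XO/.OX/X..]-1 (2,1)[.XO/.OX/.X.]-1 (2,2)[.XO/.OX/..X]-1
p3 O@[XXO/.OX/...]: (1,0)[XXO/OOX/...]+1* (2,0)[XXO/.OX/O..]+1 (2,1)[XXO/.OX/.O.]+1 (2,2)[XXO/.OX/..O]+1
p4 X@[XXO/OOX/...] terminal -1; root [.X./.OX/...] d6

value(.X./.OX/..., O) = +1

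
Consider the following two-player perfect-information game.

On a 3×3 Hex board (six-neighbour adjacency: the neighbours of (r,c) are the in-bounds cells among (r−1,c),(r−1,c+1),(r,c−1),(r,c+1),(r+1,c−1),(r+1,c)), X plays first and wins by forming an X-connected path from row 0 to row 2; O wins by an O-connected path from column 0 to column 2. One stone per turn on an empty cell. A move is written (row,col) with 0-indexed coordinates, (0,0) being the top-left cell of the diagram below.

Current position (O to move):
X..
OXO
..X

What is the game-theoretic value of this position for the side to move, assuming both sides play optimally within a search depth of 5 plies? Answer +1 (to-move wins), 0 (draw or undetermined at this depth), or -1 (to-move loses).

value(X../OXO/..X, O) = -1

[X../OXO/..X] O move#1: (0,1):-1/XO./OXO/..X*, (0,2):-1/X.O/OXO/..X, (2,0):-1/X../OXO/O.X, (2,1):-1/X../OXO/.OX
[XO./OXO/..X] X move#2: (0,2):+1/XOX/OXO/..X*, (2,0):-1/XO./OXO/X.X, (2,1):-1/XO./OXO/.XX
[XOX/OXO/..X] O move#3: (2,0):-1/XOX/OXO/O.X*, (2,1):-1/XOX/OXO/.OX
[XOX/OXO/O.X] X move#4: (2,1):+1/XOX/OXO/OXX*
[XOX/OXO/OXX] end (terminal -1, O#5); searched X../OXO/..X to 5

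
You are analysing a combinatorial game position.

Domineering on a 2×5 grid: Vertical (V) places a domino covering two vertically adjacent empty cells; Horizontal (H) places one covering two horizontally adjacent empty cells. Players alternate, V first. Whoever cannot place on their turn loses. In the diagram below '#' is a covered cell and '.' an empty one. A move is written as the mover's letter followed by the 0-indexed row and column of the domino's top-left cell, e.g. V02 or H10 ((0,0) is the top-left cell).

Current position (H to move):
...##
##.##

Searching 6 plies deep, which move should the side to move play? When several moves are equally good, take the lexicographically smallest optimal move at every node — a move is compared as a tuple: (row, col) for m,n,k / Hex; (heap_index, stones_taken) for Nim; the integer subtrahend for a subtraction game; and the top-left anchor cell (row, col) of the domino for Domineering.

p1 H@[...##/##.##]: H00[##.##/##.##]-1 H01[.####/##.##]+1*
p2 V@[.####/##.##] terminal -1; root [...##/##.##] d6

H's best at [...##/##.##]: H01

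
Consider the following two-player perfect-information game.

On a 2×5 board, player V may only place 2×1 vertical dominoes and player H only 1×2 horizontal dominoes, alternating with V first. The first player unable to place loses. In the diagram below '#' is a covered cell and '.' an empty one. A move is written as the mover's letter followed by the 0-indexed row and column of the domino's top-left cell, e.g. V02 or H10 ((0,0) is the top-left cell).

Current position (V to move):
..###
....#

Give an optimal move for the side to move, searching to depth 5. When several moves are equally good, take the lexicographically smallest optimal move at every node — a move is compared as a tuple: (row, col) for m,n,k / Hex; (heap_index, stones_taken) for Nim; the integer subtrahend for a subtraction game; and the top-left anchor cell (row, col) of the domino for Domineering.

[..###/....#] V move#1: V00:-1/#.###/#...#, V01:+1/.####/.#..#*
[.####/.#..#] H move#2: H12:-1/.####/.####*
[.####/.####] V move#3: V00:+1/#####/#####*
[#####/#####] end (terminal -1, H#4); searched ..###/....# to 5

V's best at [..###/....#]: V01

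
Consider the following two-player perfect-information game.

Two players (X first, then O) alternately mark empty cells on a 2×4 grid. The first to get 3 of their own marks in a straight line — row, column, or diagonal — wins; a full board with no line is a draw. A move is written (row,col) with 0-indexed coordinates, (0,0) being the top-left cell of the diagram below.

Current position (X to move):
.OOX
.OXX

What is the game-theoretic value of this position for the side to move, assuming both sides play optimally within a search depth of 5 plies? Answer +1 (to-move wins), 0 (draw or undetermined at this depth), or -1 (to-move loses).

value(.OOX/.OXX, X) = 0

ply 1, X at .OOX/.OXX | (0,0)=+0→XOOX/.OXX*; (1,0)=-1→.OOX/XOXX
ply 2, O at XOOX/.OXX | (1,0)=+0→XOOX/OOXX*
ply 3: XOOX/OOXX is terminal +0 (X); from .OOX/.OXX depth 5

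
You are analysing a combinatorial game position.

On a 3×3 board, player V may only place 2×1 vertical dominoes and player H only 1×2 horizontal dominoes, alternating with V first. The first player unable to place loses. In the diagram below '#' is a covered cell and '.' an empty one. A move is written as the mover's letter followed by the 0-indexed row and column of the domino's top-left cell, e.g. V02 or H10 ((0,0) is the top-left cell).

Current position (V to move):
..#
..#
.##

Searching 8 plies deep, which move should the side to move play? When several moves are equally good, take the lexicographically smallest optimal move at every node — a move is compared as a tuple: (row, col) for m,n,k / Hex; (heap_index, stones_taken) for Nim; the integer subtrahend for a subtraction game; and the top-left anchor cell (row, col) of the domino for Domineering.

V's best at [..#/..#/.##]: V00

ply 1, V at ..#/..#/.## | V00=+1→#.#/#.#/.##*; V01=+1→.##/.##/.##; V10=-1→..#/#.#/###
ply 2: #.#/#.#/.## is terminal -1 (H); from ..#/..#/.## depth 8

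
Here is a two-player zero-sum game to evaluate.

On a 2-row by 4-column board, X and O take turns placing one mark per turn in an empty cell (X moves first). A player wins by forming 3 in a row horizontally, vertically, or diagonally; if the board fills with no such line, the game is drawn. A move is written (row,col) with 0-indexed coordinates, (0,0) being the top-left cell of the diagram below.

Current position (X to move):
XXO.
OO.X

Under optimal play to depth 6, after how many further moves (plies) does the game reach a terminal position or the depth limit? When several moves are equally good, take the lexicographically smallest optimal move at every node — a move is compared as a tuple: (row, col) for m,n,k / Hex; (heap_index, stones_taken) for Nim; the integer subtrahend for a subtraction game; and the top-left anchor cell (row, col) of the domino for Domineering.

PV length from [XXO./OO.X]: 2 plies

ply 1, X at XXO./OO.X | (0,3)=-1→XXOX/OO.X; (1,2)=+0→XXO./OOXX*
ply 2, O at XXO./OOXX | (0,3)=+0→XXOO/OOXX*
ply 3: XXOO/OOXX is terminal +0 (X); from XXO./OO.X depth 6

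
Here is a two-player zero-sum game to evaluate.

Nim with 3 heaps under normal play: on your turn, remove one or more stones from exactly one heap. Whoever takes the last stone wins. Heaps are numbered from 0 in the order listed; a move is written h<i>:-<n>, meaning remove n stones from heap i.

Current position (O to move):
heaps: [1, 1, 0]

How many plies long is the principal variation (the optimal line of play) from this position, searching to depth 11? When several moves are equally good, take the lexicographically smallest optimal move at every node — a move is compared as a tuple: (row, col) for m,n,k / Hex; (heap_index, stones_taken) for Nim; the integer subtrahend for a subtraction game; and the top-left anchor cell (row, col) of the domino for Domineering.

[(1,1,0)] O move#1: h0:-1:-1/(0,1,0)*, h1:-1:-1/(1,0,0)
[(0,1,0)] X move#2: h1:-1:+1/(0,0,0)*
[(0,0,0)] end (terminal -1, O#3); searched (1,1,0) to 11

PV length from [(1,1,0)]: 2 plies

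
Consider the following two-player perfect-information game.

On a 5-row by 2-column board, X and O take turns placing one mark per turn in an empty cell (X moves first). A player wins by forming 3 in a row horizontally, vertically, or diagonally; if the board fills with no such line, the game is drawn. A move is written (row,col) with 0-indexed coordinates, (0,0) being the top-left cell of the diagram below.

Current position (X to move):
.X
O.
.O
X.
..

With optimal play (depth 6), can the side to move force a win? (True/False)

ply 1, X at .X/O./.O/X./.. | (0,0)=-1→XX/O./.O/X./..; (1,1)=+0→.X/OX/.O/X./..*; (2,0)=+0→.X/O./XO/X./..; (3,1)=+0→.X/O./.O/XX/..; (4,0)=-1→.X/O./.O/X./X.; (4,1)=+0→.X/O./.O/X./.X
ply 2, O at .X/OX/.O/X./.. | (0,0)=+0→OX/OX/.O/X./..*; (2,0)=+0→.X/OX/OO/X./..; (3,1)=+0→.X/OX/.O/XO/..; (4,0)=+0→.X/OX/.O/X./O.; (4,1)=+0→.X/OX/.O/X./.O
ply 3, X at OX/OX/.O/X./.. | (2,0)=+0→OX/OX/XO/X./..*; (3,1)=-1→OX/OX/.O/XX/..; (4,0)=-1→OX/OX/.O/X./X.; (4,1)=-1→OX/OX/.O/X./.X
ply 4, O at OX/OX/XO/X./.. | (3,1)=-1→OX/OX/XO/XO/..; (4,0)=+0→OX/OX/XO/X./O.*; (4,1)=-1→OX/OX/XO/X./.O
ply 5, X at OX/OX/XO/X./O. | (3,1)=+0→OX/OX/XO/XX/O.*; (4,1)=+0→OX/OX/XO/X./OX
ply 6, O at OX/OX/XO/XX/O. | (4,1)=+0→OX/OX/XO/XX/OO*
ply 7: OX/OX/XO/XX/OO is terminal +0 (X); from .X/O./.O/X./.. depth 6

X winning at [.X/O./.O/X./..]: False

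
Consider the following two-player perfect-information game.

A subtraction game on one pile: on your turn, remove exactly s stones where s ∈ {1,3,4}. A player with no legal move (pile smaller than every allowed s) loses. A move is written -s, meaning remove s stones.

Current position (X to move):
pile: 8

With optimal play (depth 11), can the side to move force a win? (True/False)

X winning at [8]: True

p1 X@[8]: -1[7]+1* -3[5]-1 -4[4]-1
p2 O@[7]: -1[6]-1* -3[4]-1 -4[3]-1
p3 X@[6]: -1[5]-1 -3[3]-1 -4[2]+1*
p4 O@[2]: -1[1]-1*
p5 X@[1]: -1[0]+1*
p6 O@[0] terminal -1; root [8] d11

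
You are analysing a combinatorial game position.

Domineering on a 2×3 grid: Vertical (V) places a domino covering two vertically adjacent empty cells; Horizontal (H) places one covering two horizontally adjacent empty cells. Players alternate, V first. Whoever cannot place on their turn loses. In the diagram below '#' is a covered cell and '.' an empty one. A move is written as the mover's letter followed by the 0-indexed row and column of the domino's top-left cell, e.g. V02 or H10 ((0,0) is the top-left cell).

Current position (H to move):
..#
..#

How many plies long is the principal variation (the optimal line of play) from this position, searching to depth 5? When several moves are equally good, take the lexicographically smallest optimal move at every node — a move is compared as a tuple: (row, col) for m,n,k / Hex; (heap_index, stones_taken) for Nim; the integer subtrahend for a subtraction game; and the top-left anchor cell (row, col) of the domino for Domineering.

p1 H@[..#/..#]: H00[###/..#]+1* H10[..#/###]+1
p2 V@[###/..#] terminal -1; root [..#/..#] d5

PV length from [..#/..#]: 1 ply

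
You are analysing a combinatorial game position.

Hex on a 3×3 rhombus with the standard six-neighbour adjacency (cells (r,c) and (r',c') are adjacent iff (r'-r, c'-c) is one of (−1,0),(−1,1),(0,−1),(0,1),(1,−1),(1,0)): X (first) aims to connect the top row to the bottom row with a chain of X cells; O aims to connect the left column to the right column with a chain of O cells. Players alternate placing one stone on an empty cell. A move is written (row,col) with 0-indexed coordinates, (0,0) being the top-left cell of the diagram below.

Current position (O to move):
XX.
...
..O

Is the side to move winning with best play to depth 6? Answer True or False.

[XX./.../..O] O move#1: (0,2):-1/XXO/.../..O, (1,0):-1/XX./O../..O, (1,1):+1/XX./.O./..O*, (1,2):-1/XX./..O/..O, (2,0):+1/XX./.../O.O, (2,1):-1/XX./.../.OO
[XX./.O./..O] X move#2: (0,2):-1/XXX/.O./..O*, (1,0):-1/XX./XO./..O, (1,2):-1/XX./.OX/..O, (2,0):-1/XX./.O./X.O, (2,1):-1/XX./.O./.XO
[XXX/.O./..O] O move#3: (1,0):+1/XXX/OO./..O*, (1,2):+1/XXX/.OO/..O, (2,0):+1/XXX/.O./O.O, (2,1):+1/XXX/.O./.OO
[XXX/OO./..O] X move#4: (1,2):-1/XXX/OOX/..O*, (2,0):-1/XXX/OO./X.O, (2,1):-1/XXX/OO./.XO
[XXX/OOX/..O] O move#5: (2,0):-1/XXX/OOX/O.O, (2,1):+1/XXX/OOX/.OO*
[XXX/OOX/.OO] end (terminal -1, X#6); searched XX./.../..O to 6

O winning at [XX./.../..O]: True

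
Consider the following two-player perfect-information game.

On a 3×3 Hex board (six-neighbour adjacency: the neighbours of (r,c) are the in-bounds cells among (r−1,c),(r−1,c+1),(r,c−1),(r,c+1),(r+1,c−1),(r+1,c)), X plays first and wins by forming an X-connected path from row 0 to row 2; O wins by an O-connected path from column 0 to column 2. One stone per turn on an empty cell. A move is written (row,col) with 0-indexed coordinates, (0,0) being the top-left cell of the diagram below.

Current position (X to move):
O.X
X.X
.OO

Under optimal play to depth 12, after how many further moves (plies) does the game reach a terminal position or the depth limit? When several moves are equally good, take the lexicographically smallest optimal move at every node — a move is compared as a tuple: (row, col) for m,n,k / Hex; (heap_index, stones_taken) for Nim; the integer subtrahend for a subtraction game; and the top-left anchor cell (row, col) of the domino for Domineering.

[O.X/X.X/.OO] X move#1: (0,1):-1/OXX/X.X/.OO, (1,1):-1/O.X/XXX/.OO, (2,0):+1/O.X/X.X/XOO*
[O.X/X.X/XOO] O move#2: (0,1):-1/OOX/X.X/XOO*, (1,1):-1/O.X/XOX/XOO
[OOX/X.X/XOO] X move#3: (1,1):+1/OOX/XXX/XOO*
[OOX/XXX/XOO] end (terminal -1, O#4); searched O.X/X.X/.OO to 12

PV length from [O.X/X.X/.OO]: 3 plies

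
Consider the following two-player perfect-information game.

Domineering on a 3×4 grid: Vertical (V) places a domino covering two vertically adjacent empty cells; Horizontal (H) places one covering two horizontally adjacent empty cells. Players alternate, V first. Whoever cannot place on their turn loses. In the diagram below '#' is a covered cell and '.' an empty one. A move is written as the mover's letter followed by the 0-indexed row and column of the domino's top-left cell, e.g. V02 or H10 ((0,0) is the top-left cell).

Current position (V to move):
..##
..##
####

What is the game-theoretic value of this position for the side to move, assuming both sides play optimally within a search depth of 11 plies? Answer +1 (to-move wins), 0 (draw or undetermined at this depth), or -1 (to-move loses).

p1 V@[..##/..##/####]: V00[#.##/#.##/####]+1* V01[.###/.###/####]+1
p2 H@[#.##/#.##/####] terminal -1; root [..##/..##/####] d11

value(..##/..##/####, V) = +1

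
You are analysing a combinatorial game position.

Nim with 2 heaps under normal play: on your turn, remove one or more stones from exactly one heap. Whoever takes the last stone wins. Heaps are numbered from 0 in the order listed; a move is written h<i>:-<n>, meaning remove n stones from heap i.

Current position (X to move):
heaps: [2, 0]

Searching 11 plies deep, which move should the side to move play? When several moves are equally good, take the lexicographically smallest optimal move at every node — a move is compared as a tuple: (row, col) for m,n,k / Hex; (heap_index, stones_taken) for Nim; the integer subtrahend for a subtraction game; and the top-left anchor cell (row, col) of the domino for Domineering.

X's best at [(2,0)]: h0:-2

p1 X@[(2,0)]: h0:-1[(1,0)]-1 h0:-2[(0,0)]+1*
p2 O@[(0,0)] terminal -1; root [(2,0)] d11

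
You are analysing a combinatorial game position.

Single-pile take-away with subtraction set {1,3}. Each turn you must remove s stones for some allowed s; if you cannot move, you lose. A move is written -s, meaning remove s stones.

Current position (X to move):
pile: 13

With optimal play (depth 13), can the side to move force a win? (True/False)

ply 1, X at 13 | -1=+1→12*; -3=+1→10
ply 2, O at 12 | -1=-1→11*; -3=-1→9
ply 3, X at 11 | -1=+1→10*; -3=+1→8
ply 4, O at 10 | -1=-1→9*; -3=-1→7
ply 5, X at 9 | -1=+1→8*; -3=+1→6
ply 6, O at 8 | -1=-1→7*; -3=-1→5
ply 7, X at 7 | -1=+1→6*; -3=+1→4
ply 8, O at 6 | -1=-1→5*; -3=-1→3
ply 9, X at 5 | -1=+1→4*; -3=+1→2
ply 10, O at 4 | -1=-1→3*; -3=-1→1
ply 11, X at 3 | -1=+1→2*; -3=+1→0
ply 12, O at 2 | -1=-1→1*
ply 13, X at 1 | -1=+1→0*
ply 14: 0 is terminal -1 (O); from 13 depth 13

X winning at [13]: True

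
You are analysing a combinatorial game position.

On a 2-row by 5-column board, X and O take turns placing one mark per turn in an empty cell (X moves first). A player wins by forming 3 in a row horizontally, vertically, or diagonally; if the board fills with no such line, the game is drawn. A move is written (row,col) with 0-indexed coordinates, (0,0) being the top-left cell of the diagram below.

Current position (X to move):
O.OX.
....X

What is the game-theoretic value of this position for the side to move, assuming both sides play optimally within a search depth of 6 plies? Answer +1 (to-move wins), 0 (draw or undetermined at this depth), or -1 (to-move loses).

[O.OX./....X] X move#1: (0,1):+0/OXOX./....X*, (0,4):-1/O.OXX/....X, (1,0):-1/O.OX./X...X, (1,1):-1/O.OX./.X..X, (1,2):-1/O.OX./..X.X, (1,3):-1/O.OX./...XX
[OXOX./....X] O move#2: (0,4):+0/OXOXO/....X*, (1,0):+0/OXOX./O...X, (1,1):+0/OXOX./.O..X, (1,2):+0/OXOX./..O.X, (1,3):+0/OXOX./...OX
[OXOXO/....X] X move#3: (1,0):+0/OXOXO/X...X*, (1,1):+0/OXOXO/.X..X, (1,2):+0/OXOXO/..X.X, (1,3):+0/OXOXO/...XX
[OXOXO/X...X] O move#4: (1,1):+0/OXOXO/XO..X*, (1,2):+0/OXOXO/X.O.X, (1,3):+0/OXOXO/X..OX
[OXOXO/XO..X] X move#5: (1,2):+0/OXOXO/XOX.X*, (1,3):+0/OXOXO/XO.XX
[OXOXO/XOX.X] O move#6: (1,3):+0/OXOXO/XOXOX*
[OXOXO/XOXOX] end (terminal +0, X#7); searched O.OX./....X to 6

value(O.OX./....X, X) = 0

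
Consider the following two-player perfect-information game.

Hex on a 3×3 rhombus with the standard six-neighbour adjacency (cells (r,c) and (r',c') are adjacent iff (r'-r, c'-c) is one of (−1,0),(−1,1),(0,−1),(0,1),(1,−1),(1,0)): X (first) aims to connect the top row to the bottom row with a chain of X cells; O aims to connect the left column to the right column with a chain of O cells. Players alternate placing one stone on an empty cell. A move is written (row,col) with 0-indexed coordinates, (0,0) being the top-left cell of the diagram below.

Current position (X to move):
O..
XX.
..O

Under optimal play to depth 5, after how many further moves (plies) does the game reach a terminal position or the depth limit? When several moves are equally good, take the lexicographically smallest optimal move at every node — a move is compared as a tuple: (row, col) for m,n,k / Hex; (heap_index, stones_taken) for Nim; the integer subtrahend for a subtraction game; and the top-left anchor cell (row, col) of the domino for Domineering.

[O../XX./..O] X move#1: (0,1):+1/OX./XX./..O*, (0,2):+1/O.X/XX./..O, (1,2):+1/O../XXX/..O, (2,0):+1/O../XX./X.O, (2,1):+1/O../XX./.XO
[OX./XX./..O] O move#2: (0,2):-1/OXO/XX./..O*, (1,2):-1/OX./XXO/..O, (2,0):-1/OX./XX./O.O, (2,1):-1/OX./XX./.OO
[OXO/XX./..O] X move#3: (1,2):+1/OXO/XXX/..O*, (2,0):+1/OXO/XX./X.O, (2,1):+1/OXO/XX./.XO
[OXO/XXX/..O] O move#4: (2,0):-1/OXO/XXX/O.O*, (2,1):-1/OXO/XXX/.OO
[OXO/XXX/O.O] X move#5: (2,1):+1/OXO/XXX/OXO*
[OXO/XXX/OXO] end (terminal -1, O#6); searched O../XX./..O to 5

PV length from [O../XX./..O]: 5 plies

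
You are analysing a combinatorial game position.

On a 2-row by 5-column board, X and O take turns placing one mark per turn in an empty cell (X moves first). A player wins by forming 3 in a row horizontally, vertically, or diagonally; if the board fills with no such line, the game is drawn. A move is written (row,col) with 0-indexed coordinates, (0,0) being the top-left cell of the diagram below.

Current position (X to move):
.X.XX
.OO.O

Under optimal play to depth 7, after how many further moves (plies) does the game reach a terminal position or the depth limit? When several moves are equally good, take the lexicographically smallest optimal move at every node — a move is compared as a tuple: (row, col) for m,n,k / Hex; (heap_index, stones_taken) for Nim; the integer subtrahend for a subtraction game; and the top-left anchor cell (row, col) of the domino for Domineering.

PV length from [.X.XX/.OO.O]: 1 ply

ply 1, X at .X.XX/.OO.O | (0,0)=-1→XX.XX/.OO.O; (0,2)=+1→.XXXX/.OO.O*; (1,0)=-1→.X.XX/XOO.O; (1,3)=-1→.X.XX/.OOXO
ply 2: .XXXX/.OO.O is terminal -1 (O); from .X.XX/.OO.O depth 7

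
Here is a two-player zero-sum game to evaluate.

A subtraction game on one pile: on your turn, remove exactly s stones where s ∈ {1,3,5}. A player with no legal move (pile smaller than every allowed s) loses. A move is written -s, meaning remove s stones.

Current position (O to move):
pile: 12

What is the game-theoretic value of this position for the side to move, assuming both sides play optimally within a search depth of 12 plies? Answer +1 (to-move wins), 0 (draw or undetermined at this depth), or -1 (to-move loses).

p1 O@[12]: -1[11]-1* -3[9]-1 -5[7]-1
p2 X@[11]: -1[10]+1* -3[8]+1 -5[6]+1
p3 O@[10]: -1[9]-1* -3[7]-1 -5[5]-1
p4 X@[9]: -1[8]+1* -3[6]+1 -5[4]+1
p5 O@[8]: -1[7]-1* -3[5]-1 -5[3]-1
p6 X@[7]: -1[6]+1* -3[4]+1 -5[2]+1
p7 O@[6]: -1[5]-1* -3[3]-1 -5[1]-1
p8 X@[5]: -1[4]+1* -3[2]+1 -5[0]+1
p9 O@[4]: -1[3]-1* -3[1]-1
p10 X@[3]: -1[2]+1* -3[0]+1
p11 O@[2]: -1[1]-1*
p12 X@[1]: -1[0]+1*
p13 O@[0] terminal -1; root [12] d12

value(12, O) = -1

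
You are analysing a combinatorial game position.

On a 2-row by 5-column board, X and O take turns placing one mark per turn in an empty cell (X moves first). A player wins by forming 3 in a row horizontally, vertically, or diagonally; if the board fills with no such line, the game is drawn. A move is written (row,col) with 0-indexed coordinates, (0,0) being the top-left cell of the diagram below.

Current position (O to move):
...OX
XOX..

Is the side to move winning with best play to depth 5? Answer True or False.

O winning at [...OX/XOX..]: False

ply 1, O at ...OX/XOX.. | (0,0)=+0→O..OX/XOX..*; (0,1)=+0→.O.OX/XOX..; (0,2)=+0→..OOX/XOX..; (1,3)=+0→...OX/XOXO.; (1,4)=+0→...OX/XOX.O
ply 2, X at O..OX/XOX.. | (0,1)=+0→OX.OX/XOX..*; (0,2)=+0→O.XOX/XOX..; (1,3)=+0→O..OX/XOXX.; (1,4)=+0→O..OX/XOX.X
ply 3, O at OX.OX/XOX.. | (0,2)=+0→OXOOX/XOX..*; (1,3)=+0→OX.OX/XOXO.; (1,4)=+0→OX.OX/XOX.O
ply 4, X at OXOOX/XOX.. | (1,3)=+0→OXOOX/XOXX.*; (1,4)=+0→OXOOX/XOX.X
ply 5, O at OXOOX/XOXX. | (1,4)=+0→OXOOX/XOXXO*
ply 6: OXOOX/XOXXO is terminal +0 (X); from ...OX/XOX.. depth 5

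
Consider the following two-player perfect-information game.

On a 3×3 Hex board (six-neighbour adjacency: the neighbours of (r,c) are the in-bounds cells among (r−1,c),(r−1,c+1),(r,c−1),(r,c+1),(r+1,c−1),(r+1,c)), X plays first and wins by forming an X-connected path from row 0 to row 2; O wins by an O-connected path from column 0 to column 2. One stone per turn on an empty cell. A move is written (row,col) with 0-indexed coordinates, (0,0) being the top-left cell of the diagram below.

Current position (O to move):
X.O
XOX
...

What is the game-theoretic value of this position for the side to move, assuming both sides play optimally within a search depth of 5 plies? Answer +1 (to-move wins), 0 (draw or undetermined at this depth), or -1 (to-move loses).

p1 O@[X.O/XOX/...]: (0,1)[XOO/XOX/...]-1 (2,0)[X.O/XOX/O..]+1* (2,1)[X.O/XOX/.O.]-1 (2,2)[X.O/XOX/..O]-1
p2 X@[X.O/XOX/O..] terminal -1; root [X.O/XOX/...] d5

value(X.O/XOX/..., O) = +1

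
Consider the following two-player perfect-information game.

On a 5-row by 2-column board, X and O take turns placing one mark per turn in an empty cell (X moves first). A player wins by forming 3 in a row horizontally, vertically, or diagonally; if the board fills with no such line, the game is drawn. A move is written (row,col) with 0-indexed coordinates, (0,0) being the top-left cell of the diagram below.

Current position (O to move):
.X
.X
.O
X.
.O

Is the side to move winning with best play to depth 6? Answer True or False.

p1 O@[.X/.X/.O/X./.O]: (0,0)[OX/.X/.O/X./.O]+0 (1,0)[.X/OX/.O/X./.O]+0 (2,0)[.X/.X/OO/X./.O]+0 (3,1)[.X/.X/.O/XO/.O]+1* (4,0)[.X/.X/.O/X./OO]+0
p2 X@[.X/.X/.O/XO/.O] terminal -1; root [.X/.X/.O/X./.O] d6

O winning at [.X/.X/.O/X./.O]: True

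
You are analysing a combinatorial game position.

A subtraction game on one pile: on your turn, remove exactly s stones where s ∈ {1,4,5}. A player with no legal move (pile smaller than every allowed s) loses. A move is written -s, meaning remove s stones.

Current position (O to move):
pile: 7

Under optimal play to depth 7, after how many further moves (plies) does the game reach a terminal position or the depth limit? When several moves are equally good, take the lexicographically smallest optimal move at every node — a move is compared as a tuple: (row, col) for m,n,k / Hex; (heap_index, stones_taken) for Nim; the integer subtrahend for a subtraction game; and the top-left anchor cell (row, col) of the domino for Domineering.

PV length from [7]: 3 plies

[7] O move#1: -1:-1/6, -4:-1/3, -5:+1/2*
[2] X move#2: -1:-1/1*
[1] O move#3: -1:+1/0*
[0] end (terminal -1, X#4); searched 7 to 7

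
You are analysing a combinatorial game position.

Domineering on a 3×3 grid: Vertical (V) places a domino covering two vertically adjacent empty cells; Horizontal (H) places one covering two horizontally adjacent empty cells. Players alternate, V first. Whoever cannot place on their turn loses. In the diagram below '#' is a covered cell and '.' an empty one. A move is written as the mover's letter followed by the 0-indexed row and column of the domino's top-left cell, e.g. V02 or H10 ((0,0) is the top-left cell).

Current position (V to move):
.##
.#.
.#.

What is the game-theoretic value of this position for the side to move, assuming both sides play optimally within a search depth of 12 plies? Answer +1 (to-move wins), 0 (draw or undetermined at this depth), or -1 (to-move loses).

value(.##/.#./.#., V) = +1

p1 V@[.##/.#./.#.]: V00[###/##./.#.]+1* V10[.##/##./##.]+1 V12[.##/.##/.##]+1
p2 H@[###/##./.#.] terminal -1; root [.##/.#./.#.] d12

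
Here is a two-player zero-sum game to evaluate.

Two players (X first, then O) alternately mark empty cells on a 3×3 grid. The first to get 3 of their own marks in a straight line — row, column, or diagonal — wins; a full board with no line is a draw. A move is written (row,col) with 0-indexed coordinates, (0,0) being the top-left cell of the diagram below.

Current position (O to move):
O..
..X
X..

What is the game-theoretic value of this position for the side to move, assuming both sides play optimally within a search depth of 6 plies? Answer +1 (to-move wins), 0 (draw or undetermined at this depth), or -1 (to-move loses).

p1 O@[O../..X/X..]: (0,1)[OO./..X/X..]-1 (0,2)[O.O/..X/X..]+0* (1,0)[O../O.X/X..]-1 (1,1)[O../.OX/X..]-1 (2,1)[O../..X/XO.]-1 (2,2)[O../..X/X.O]-1
p2 X@[O.O/..X/X..]: (0,1)[OXO/..X/X..]+0* (1,0)[O.O/X.X/X..]-1 (1,1)[O.O/.XX/X..]-1 (2,1)[O.O/..X/XX.]-1 (2,2)[O.O/..X/X.X]-1
p3 O@[OXO/..X/X..]: (1,0)[OXO/O.X/X..]-1 (1,1)[OXO/.OX/X..]+0* (2,1)[OXO/..X/XO.]+0 (2,2)[OXO/..X/X.O]-1
p4 X@[OXO/.OX/X..]: (1,0)[OXO/XOX/X..]-1 (2,1)[OXO/.OX/XX.]-1 (2,2)[OXO/.OX/X.X]+0*
p5 O@[OXO/.OX/X.X]: (1,0)[OXO/OOX/X.X]-1 (2,1)[OXO/.OX/XOX]+0*
p6 X@[OXO/.OX/XOX]: (1,0)[OXO/XOX/XOX]+0*
p7 O@[OXO/XOX/XOX] terminal +0; root [O../..X/X..] d6

value(O../..X/X.., O) = 0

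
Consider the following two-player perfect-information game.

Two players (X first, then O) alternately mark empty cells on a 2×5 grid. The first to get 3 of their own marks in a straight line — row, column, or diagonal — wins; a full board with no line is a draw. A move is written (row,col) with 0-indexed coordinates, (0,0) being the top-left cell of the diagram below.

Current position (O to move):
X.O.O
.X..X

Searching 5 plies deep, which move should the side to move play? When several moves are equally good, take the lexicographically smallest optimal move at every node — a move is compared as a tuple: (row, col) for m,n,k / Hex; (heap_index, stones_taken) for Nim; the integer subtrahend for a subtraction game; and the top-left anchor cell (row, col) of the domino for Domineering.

[X.O.O/.X..X] O move#1: (0,1):+0/XOO.O/.X..X, (0,3):+1/X.OOO/.X..X*, (1,0):+0/X.O.O/OX..X, (1,2):+0/X.O.O/.XO.X, (1,3):+0/X.O.O/.X.OX
[X.OOO/.X..X] end (terminal -1, X#2); searched X.O.O/.X..X to 5

O's best at [X.O.O/.X..X]: (0,3)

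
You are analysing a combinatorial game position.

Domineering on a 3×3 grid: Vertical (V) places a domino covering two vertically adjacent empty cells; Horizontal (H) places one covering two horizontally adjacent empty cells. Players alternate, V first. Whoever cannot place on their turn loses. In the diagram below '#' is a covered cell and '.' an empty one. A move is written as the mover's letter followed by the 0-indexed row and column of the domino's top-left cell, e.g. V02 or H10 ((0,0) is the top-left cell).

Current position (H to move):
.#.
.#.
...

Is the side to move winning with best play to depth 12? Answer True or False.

p1 H@[.#./.#./...]: H20[.#./.#./##.]-1* H21[.#./.#./.##]-1
p2 V@[.#./.#./##.]: V00[##./##./##.]+1* V02[.##/.##/##.]+1 V12[.#./.##/###]+1
p3 H@[##./##./##.] terminal -1; root [.#./.#./...] d12

H winning at [.#./.#./...]: False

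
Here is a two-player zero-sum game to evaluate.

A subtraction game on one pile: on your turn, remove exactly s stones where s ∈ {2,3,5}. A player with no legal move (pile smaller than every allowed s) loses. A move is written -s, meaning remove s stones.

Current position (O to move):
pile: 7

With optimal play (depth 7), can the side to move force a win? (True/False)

ply 1, O at 7 | -2=-1→5*; -3=-1→4; -5=-1→2
ply 2, X at 5 | -2=-1→3; -3=-1→2; -5=+1→0*
ply 3: 0 is terminal -1 (O); from 7 depth 7

O winning at [7]: False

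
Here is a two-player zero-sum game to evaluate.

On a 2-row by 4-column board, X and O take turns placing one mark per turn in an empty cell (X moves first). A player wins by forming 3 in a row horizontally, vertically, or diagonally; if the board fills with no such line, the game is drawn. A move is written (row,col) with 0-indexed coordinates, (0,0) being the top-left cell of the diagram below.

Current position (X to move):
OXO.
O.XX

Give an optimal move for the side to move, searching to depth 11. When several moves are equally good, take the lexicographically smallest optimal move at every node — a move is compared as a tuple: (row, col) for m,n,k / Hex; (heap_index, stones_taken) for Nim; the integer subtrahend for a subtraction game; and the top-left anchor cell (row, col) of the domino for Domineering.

X's best at [OXO./O.XX]: (1,1)

ply 1, X at OXO./O.XX | (0,3)=+0→OXOX/O.XX; (1,1)=+1→OXO./OXXX*
ply 2: OXO./OXXX is terminal -1 (O); from OXO./O.XX depth 11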